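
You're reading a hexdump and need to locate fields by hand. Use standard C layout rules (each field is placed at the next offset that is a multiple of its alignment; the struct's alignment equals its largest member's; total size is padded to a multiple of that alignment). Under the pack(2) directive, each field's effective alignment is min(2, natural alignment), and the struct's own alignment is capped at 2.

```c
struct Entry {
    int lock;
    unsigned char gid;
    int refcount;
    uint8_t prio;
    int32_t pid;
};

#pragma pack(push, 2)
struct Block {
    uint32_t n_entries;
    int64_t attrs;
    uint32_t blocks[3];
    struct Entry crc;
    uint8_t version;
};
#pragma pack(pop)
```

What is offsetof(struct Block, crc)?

24

Entry: 0..4  lock  (4B, 4-aligned); 4..5  gid  (1B, 1-aligned); 5..8  -- padding (3B); 8..12  refcount  (4B, 4-aligned); 12..13  prio  (1B, 1-aligned); 13..16  -- padding (3B); 16..20  pid  (4B, 4-aligned); sizeof = 20, alignof = 4
0..4  n_entries  (4B, 2-aligned)
4..12  attrs  (8B, 2-aligned)
12..24  blocks  (12B, 2-aligned)
24..44  crc  (20B, 2-aligned)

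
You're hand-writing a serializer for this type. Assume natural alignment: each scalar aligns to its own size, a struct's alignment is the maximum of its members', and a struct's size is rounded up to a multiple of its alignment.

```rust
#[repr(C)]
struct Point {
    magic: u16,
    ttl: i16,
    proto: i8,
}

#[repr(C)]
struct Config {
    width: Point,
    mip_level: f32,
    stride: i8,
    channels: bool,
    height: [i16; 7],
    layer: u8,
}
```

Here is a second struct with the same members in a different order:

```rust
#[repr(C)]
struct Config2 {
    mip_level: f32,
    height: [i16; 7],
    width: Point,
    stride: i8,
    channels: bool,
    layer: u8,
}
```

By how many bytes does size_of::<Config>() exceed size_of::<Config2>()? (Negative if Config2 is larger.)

Point: 0..2  magic  (2B, 2-aligned); 2..4  ttl  (2B, 2-aligned); 4..5  proto  (1B, 1-aligned); 5..6  -- tail padding (1B); sizeof = 6, alignof = 2
0..6  width  (6B, 2-aligned)
6..8  -- padding (2B)
8..12  mip_level  (4B, 4-aligned)
12..13  stride  (1B, 1-aligned)
13..14  channels  (1B, 1-aligned)
14..28  height  (14B, 2-aligned)
28..29  layer  (1B, 1-aligned)
29..32  -- tail padding (3B)
sizeof = 32, alignof = 4
— Config2 —
0..4  mip_level  (4B, 4-aligned)
4..18  height  (14B, 2-aligned)
18..24  width  (6B, 2-aligned)
24..25  stride  (1B, 1-aligned)
25..26  channels  (1B, 1-aligned)
26..27  layer  (1B, 1-aligned)
27..28  -- tail padding (1B)
sizeof = 28, alignof = 4
32 − 28 = 4

4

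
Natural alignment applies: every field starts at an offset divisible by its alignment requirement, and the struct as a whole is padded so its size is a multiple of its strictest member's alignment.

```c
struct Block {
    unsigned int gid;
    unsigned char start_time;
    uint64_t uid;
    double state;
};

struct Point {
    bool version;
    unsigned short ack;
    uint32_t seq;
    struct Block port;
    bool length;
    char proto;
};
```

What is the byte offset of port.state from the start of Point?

24

Block: 0..4  gid  (4B, 4-aligned); 4..5  start_time  (1B, 1-aligned); 5..8  -- padding (3B); 8..16  uid  (8B, 8-aligned); 16..24  state  (8B, 8-aligned); sizeof = 24, alignof = 8
0..1  version  (1B, 1-aligned)
1..2  -- padding (1B)
2..4  ack  (2B, 2-aligned)
4..8  seq  (4B, 4-aligned)
8..32  port  (24B, 8-aligned)
within Block: state at 16
8 + 16 = 24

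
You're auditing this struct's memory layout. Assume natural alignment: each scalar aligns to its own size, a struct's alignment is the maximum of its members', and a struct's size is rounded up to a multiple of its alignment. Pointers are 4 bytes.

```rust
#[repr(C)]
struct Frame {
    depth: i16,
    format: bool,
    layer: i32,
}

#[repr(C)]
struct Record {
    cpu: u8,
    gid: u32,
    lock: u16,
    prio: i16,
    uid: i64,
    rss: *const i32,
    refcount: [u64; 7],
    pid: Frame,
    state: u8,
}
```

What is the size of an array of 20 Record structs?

Frame: @0: depth [2B, align 2] → 2; @2: format [1B, align 1] → 3; +1 pad (align 4); @4: layer [4B, align 4] → 8; size 8, align 4
@0: cpu [1B, align 1] → 1
+3 pad (align 4)
@4: gid [4B, align 4] → 8
@8: lock [2B, align 2] → 10
@10: prio [2B, align 2] → 12
+4 pad (align 8)
@16: uid [8B, align 8] → 24
@24: rss [4B, align 4] → 28
+4 pad (align 8)
@32: refcount [56B, align 8] → 88
@88: pid [8B, align 4] → 96
@96: state [1B, align 1] → 97
+7 tail pad (align 8)
size 104, align 8
array of 20: 20 × 104 = 2080

2080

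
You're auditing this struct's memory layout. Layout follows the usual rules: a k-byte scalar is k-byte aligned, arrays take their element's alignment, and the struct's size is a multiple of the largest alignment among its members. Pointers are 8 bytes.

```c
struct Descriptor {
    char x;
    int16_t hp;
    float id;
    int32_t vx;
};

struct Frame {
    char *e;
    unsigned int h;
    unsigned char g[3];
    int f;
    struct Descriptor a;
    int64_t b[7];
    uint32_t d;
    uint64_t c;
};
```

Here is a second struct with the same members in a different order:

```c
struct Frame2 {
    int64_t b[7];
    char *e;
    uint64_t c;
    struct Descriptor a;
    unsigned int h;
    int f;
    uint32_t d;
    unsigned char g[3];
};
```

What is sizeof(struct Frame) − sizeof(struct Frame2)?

0

Descriptor: @0: x [1B, align 1] → 1; +1 pad (align 2); @2: hp [2B, align 2] → 4; @4: id [4B, align 4] → 8; @8: vx [4B, align 4] → 12; size 12, align 4
@0: e [8B, align 8] → 8
@8: h [4B, align 4] → 12
@12: g [3B, align 1] → 15
+1 pad (align 4)
@16: f [4B, align 4] → 20
@20: a [12B, align 4] → 32
@32: b [56B, align 8] → 88
@88: d [4B, align 4] → 92
+4 pad (align 8)
@96: c [8B, align 8] → 104
size 104, align 8
— Frame2 —
@0: b [56B, align 8] → 56
@56: e [8B, align 8] → 64
@64: c [8B, align 8] → 72
@72: a [12B, align 4] → 84
@84: h [4B, align 4] → 88
@88: f [4B, align 4] → 92
@92: d [4B, align 4] → 96
@96: g [3B, align 1] → 99
+5 tail pad (align 8)
size 104, align 8
104 − 104 = 0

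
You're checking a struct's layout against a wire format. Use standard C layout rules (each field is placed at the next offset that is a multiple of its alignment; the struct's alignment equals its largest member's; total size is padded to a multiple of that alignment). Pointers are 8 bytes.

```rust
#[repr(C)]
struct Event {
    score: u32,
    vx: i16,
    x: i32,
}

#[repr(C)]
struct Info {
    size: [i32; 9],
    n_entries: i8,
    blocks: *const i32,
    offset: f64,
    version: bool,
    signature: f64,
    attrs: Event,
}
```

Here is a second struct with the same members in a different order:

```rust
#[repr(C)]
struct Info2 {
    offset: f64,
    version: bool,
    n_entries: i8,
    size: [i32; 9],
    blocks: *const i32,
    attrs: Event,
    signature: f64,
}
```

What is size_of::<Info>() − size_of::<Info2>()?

8

Event: 0..4  score  (4B, 4-aligned); 4..6  vx  (2B, 2-aligned); 6..8  -- padding (2B); 8..12  x  (4B, 4-aligned); sizeof = 12, alignof = 4
0..36  size  (36B, 4-aligned)
36..37  n_entries  (1B, 1-aligned)
37..40  -- padding (3B)
40..48  blocks  (8B, 8-aligned)
48..56  offset  (8B, 8-aligned)
56..57  version  (1B, 1-aligned)
57..64  -- padding (7B)
64..72  signature  (8B, 8-aligned)
72..84  attrs  (12B, 4-aligned)
84..88  -- tail padding (4B)
sizeof = 88, alignof = 8
— Info2 —
0..8  offset  (8B, 8-aligned)
8..9  version  (1B, 1-aligned)
9..10  n_entries  (1B, 1-aligned)
10..12  -- padding (2B)
12..48  size  (36B, 4-aligned)
48..56  blocks  (8B, 8-aligned)
56..68  attrs  (12B, 4-aligned)
68..72  -- padding (4B)
72..80  signature  (8B, 8-aligned)
sizeof = 80, alignof = 8
88 − 80 = 8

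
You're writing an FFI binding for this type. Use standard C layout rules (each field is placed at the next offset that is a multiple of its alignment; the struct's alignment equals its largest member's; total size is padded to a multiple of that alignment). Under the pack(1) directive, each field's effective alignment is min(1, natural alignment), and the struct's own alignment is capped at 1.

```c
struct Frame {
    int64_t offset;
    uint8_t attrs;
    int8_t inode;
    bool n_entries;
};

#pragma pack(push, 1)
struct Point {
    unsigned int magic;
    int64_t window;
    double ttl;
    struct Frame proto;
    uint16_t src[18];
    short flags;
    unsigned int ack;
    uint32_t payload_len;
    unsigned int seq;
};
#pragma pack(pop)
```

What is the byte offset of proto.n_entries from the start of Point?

30

Frame: @0: offset [8B, align 8] → 8; @8: attrs [1B, align 1] → 9; @9: inode [1B, align 1] → 10; @10: n_entries [1B, align 1] → 11; +5 tail pad (align 8); size 16, align 8
@0: magic [4B, align 1] → 4
@4: window [8B, align 1] → 12
@12: ttl [8B, align 1] → 20
@20: proto [16B, align 1] → 36
within Frame: n_entries at 10
20 + 10 = 30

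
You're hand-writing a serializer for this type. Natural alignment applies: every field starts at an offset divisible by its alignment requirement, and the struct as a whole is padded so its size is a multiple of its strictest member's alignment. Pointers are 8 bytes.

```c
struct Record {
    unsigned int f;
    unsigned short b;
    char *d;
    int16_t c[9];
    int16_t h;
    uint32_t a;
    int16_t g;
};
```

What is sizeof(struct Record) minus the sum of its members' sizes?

8

f at 0 (size 4, align 4) → ends 4
b at 4 (size 2, align 2) → ends 6
pad 2 to align 8 for d
d at 8 (size 8, align 8) → ends 16
c at 16 (size 18, align 2) → ends 34
h at 34 (size 2, align 2) → ends 36
a at 36 (size 4, align 4) → ends 40
g at 40 (size 2, align 2) → ends 42
tail pad 6 to reach multiple of 8
total 48 bytes, alignment 8
data bytes 40, size 48 → padding 8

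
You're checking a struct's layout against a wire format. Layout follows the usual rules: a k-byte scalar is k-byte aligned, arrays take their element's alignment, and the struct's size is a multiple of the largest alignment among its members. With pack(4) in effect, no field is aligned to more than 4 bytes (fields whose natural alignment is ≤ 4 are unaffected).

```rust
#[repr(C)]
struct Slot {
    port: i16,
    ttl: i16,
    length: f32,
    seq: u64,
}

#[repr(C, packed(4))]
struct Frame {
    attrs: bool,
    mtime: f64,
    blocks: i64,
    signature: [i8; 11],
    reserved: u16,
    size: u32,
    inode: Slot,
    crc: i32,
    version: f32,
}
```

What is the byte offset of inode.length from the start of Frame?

Slot: 0..2  port  (2B, 2-aligned); 2..4  ttl  (2B, 2-aligned); 4..8  length  (4B, 4-aligned); 8..16  seq  (8B, 8-aligned); sizeof = 16, alignof = 8
0..1  attrs  (1B, 1-aligned)
1..4  -- padding (3B)
4..12  mtime  (8B, 4-aligned)
12..20  blocks  (8B, 4-aligned)
20..31  signature  (11B, 1-aligned)
31..32  -- padding (1B)
32..34  reserved  (2B, 2-aligned)
34..36  -- padding (2B)
36..40  size  (4B, 4-aligned)
40..56  inode  (16B, 4-aligned)
within Slot: length at 4
40 + 4 = 44

44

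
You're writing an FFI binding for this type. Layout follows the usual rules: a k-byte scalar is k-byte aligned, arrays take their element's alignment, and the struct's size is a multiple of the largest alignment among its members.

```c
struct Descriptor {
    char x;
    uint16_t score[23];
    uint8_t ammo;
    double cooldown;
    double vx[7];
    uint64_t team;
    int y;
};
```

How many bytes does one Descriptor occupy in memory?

x at 0 (size 1, align 1) → ends 1
pad 1 to align 2 for score
score at 2 (size 46, align 2) → ends 48
ammo at 48 (size 1, align 1) → ends 49
pad 7 to align 8 for cooldown
cooldown at 56 (size 8, align 8) → ends 64
vx at 64 (size 56, align 8) → ends 120
team at 120 (size 8, align 8) → ends 128
y at 128 (size 4, align 4) → ends 132
tail pad 4 to reach multiple of 8
total 136 bytes, alignment 8

136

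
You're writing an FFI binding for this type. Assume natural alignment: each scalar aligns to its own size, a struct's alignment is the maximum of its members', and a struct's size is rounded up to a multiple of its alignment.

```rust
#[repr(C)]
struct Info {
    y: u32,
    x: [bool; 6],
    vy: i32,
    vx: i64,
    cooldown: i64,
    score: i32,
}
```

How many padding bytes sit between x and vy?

2

y at 0 (size 4, align 4) → ends 4
x at 4 (size 6, align 1) → ends 10
pad 2 to align 4 for vy
vy at 12 (size 4, align 4) → ends 16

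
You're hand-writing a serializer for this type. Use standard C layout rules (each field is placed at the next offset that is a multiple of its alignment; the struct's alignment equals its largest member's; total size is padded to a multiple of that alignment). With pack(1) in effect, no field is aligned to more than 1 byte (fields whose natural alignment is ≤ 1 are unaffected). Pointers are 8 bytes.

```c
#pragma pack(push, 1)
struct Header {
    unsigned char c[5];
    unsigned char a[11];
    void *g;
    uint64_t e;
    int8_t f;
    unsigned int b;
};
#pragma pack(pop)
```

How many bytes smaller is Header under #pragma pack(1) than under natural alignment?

3

natural layout:
  @0: c [5B, align 1] → 5
  @5: a [11B, align 1] → 16
  @16: g [8B, align 8] → 24
  @24: e [8B, align 8] → 32
  @32: f [1B, align 1] → 33
  +3 pad (align 4)
  @36: b [4B, align 4] → 40
  size 40, align 8
packed(1) layout:
  @0: c [5B, align 1] → 5
  @5: a [11B, align 1] → 16
  @16: g [8B, align 1] → 24
  @24: e [8B, align 1] → 32
  @32: f [1B, align 1] → 33
  @33: b [4B, align 1] → 37
  size 37, align 1
40 − 37 = 3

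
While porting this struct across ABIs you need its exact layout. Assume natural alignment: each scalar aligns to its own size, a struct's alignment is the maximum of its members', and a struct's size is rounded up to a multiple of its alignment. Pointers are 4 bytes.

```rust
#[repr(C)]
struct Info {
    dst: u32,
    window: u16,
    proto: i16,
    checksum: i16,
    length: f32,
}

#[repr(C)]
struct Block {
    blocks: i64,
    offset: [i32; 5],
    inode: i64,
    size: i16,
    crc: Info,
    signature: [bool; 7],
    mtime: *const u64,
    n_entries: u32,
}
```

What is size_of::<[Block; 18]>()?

Info: 0..4  dst  (4B, 4-aligned); 4..6  window  (2B, 2-aligned); 6..8  proto  (2B, 2-aligned); 8..10  checksum  (2B, 2-aligned); 10..12  -- padding (2B); 12..16  length  (4B, 4-aligned); sizeof = 16, alignof = 4
0..8  blocks  (8B, 8-aligned)
8..28  offset  (20B, 4-aligned)
28..32  -- padding (4B)
32..40  inode  (8B, 8-aligned)
40..42  size  (2B, 2-aligned)
42..44  -- padding (2B)
44..60  crc  (16B, 4-aligned)
60..67  signature  (7B, 1-aligned)
67..68  -- padding (1B)
68..72  mtime  (4B, 4-aligned)
72..76  n_entries  (4B, 4-aligned)
76..80  -- tail padding (4B)
sizeof = 80, alignof = 8
array of 18: 18 × 80 = 1440

1440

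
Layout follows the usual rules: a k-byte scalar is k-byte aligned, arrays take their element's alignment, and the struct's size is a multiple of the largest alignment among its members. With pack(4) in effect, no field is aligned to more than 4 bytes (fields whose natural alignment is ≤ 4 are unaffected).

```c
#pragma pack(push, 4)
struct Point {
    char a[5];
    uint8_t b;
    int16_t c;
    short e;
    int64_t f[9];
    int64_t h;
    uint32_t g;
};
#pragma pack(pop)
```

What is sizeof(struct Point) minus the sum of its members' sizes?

2

a at 0 (size 5, align 1) → ends 5
b at 5 (size 1, align 1) → ends 6
c at 6 (size 2, align 2) → ends 8
e at 8 (size 2, align 2) → ends 10
pad 2 to align 4 for f
f at 12 (size 72, align 4) → ends 84
h at 84 (size 8, align 4) → ends 92
g at 92 (size 4, align 4) → ends 96
total 96 bytes, alignment 4
data bytes 94, size 96 → padding 2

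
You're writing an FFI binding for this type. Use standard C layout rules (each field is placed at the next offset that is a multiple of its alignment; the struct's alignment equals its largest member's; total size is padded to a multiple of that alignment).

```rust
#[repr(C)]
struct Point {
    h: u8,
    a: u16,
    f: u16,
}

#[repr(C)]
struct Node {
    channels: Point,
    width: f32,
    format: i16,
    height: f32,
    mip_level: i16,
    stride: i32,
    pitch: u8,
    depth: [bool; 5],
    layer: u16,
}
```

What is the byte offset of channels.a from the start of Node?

Point: 0..1  h  (1B, 1-aligned); 1..2  -- padding (1B); 2..4  a  (2B, 2-aligned); 4..6  f  (2B, 2-aligned); sizeof = 6, alignof = 2
0..6  channels  (6B, 2-aligned)
within Point: a at 2
0 + 2 = 2

2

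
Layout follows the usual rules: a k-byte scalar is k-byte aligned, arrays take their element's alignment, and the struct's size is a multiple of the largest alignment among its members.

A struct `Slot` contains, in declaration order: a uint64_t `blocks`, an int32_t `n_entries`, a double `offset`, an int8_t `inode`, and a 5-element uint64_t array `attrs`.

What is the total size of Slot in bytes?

72 bytes

blocks at 0 (size 8, align 8) → ends 8
n_entries at 8 (size 4, align 4) → ends 12
pad 4 to align 8 for offset
offset at 16 (size 8, align 8) → ends 24
inode at 24 (size 1, align 1) → ends 25
pad 7 to align 8 for attrs
attrs at 32 (size 40, align 8) → ends 72
total 72 bytes, alignment 8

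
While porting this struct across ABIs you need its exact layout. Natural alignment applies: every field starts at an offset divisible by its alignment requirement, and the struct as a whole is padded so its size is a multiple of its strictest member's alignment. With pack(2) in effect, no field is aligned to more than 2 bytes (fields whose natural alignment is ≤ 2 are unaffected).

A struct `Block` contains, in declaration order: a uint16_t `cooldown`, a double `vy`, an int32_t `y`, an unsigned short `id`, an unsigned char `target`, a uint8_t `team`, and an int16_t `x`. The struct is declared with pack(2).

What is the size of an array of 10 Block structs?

cooldown at 0 (size 2, align 2) → ends 2
vy at 2 (size 8, align 2) → ends 10
y at 10 (size 4, align 2) → ends 14
id at 14 (size 2, align 2) → ends 16
target at 16 (size 1, align 1) → ends 17
team at 17 (size 1, align 1) → ends 18
x at 18 (size 2, align 2) → ends 20
total 20 bytes, alignment 2
array of 10: 10 × 20 = 200

200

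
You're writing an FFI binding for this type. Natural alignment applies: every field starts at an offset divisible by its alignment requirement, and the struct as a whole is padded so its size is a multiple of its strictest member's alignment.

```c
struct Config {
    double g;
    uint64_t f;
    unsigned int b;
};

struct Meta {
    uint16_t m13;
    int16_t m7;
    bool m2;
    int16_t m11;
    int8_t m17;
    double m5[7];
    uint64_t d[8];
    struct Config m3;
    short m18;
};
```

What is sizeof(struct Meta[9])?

1512

Config: g at 0 (size 8, align 8) → ends 8; f at 8 (size 8, align 8) → ends 16; b at 16 (size 4, align 4) → ends 20; tail pad 4 to reach multiple of 8; total 24 bytes, alignment 8
m13 at 0 (size 2, align 2) → ends 2
m7 at 2 (size 2, align 2) → ends 4
m2 at 4 (size 1, align 1) → ends 5
pad 1 to align 2 for m11
m11 at 6 (size 2, align 2) → ends 8
m17 at 8 (size 1, align 1) → ends 9
pad 7 to align 8 for m5
m5 at 16 (size 56, align 8) → ends 72
d at 72 (size 64, align 8) → ends 136
m3 at 136 (size 24, align 8) → ends 160
m18 at 160 (size 2, align 2) → ends 162
tail pad 6 to reach multiple of 8
total 168 bytes, alignment 8
array of 9: 9 × 168 = 1512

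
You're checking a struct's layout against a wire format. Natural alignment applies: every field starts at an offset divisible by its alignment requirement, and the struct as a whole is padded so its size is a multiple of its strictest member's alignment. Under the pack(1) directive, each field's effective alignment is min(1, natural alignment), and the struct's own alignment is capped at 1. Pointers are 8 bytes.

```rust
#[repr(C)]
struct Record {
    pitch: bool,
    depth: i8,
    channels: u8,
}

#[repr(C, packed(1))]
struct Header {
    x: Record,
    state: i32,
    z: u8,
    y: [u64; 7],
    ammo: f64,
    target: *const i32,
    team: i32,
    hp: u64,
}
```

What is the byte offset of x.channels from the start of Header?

2

Record: @0: pitch [1B, align 1] → 1; @1: depth [1B, align 1] → 2; @2: channels [1B, align 1] → 3; size 3, align 1
@0: x [3B, align 1] → 3
within Record: channels at 2
0 + 2 = 2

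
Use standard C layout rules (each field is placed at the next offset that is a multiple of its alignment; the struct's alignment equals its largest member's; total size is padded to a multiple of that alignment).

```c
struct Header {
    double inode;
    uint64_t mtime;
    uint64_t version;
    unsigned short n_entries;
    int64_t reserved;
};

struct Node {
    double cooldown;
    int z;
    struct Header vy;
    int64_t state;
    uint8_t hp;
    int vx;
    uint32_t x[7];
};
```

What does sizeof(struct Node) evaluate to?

Header: 0..8  inode  (8B, 8-aligned); 8..16  mtime  (8B, 8-aligned); 16..24  version  (8B, 8-aligned); 24..26  n_entries  (2B, 2-aligned); 26..32  -- padding (6B); 32..40  reserved  (8B, 8-aligned); sizeof = 40, alignof = 8
0..8  cooldown  (8B, 8-aligned)
8..12  z  (4B, 4-aligned)
12..16  -- padding (4B)
16..56  vy  (40B, 8-aligned)
56..64  state  (8B, 8-aligned)
64..65  hp  (1B, 1-aligned)
65..68  -- padding (3B)
68..72  vx  (4B, 4-aligned)
72..100  x  (28B, 4-aligned)
100..104  -- tail padding (4B)
sizeof = 104, alignof = 8

104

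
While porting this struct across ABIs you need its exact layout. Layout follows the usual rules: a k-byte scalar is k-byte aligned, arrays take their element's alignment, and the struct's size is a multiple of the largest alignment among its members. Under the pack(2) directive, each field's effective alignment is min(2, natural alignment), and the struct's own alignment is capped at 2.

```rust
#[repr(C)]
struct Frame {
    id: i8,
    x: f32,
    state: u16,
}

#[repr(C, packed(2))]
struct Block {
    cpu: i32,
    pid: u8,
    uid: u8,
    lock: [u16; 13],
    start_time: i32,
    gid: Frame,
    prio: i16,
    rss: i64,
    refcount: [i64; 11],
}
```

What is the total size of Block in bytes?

146

Frame: @0: id [1B, align 1] → 1; +3 pad (align 4); @4: x [4B, align 4] → 8; @8: state [2B, align 2] → 10; +2 tail pad (align 4); size 12, align 4
@0: cpu [4B, align 2] → 4
@4: pid [1B, align 1] → 5
@5: uid [1B, align 1] → 6
@6: lock [26B, align 2] → 32
@32: start_time [4B, align 2] → 36
@36: gid [12B, align 2] → 48
@48: prio [2B, align 2] → 50
@50: rss [8B, align 2] → 58
@58: refcount [88B, align 2] → 146
size 146, align 2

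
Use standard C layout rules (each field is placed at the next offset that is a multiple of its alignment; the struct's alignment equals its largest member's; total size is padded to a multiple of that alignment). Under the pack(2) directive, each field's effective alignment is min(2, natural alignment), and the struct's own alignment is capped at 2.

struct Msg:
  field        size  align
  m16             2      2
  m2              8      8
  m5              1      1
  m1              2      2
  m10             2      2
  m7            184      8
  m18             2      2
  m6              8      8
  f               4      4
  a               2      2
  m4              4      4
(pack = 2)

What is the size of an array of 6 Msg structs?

1320

@0: m16 [2B, align 2] → 2
@2: m2 [8B, align 2] → 10
@10: m5 [1B, align 1] → 11
+1 pad (align 2)
@12: m1 [2B, align 2] → 14
@14: m10 [2B, align 2] → 16
@16: m7 [184B, align 2] → 200
@200: m18 [2B, align 2] → 202
@202: m6 [8B, align 2] → 210
@210: f [4B, align 2] → 214
@214: a [2B, align 2] → 216
@216: m4 [4B, align 2] → 220
size 220, align 2
array of 6: 6 × 220 = 1320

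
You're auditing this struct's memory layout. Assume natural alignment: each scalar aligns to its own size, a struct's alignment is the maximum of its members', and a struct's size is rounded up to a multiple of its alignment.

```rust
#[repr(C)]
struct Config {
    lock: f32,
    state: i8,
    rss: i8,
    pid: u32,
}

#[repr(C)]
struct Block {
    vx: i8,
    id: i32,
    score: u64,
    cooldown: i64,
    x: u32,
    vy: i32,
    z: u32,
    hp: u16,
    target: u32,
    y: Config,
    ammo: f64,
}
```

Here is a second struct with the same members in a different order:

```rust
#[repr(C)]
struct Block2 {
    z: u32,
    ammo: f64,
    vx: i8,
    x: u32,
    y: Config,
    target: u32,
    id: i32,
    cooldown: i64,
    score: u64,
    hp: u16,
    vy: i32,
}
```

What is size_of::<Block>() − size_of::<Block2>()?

-8

Config: 0..4  lock  (4B, 4-aligned); 4..5  state  (1B, 1-aligned); 5..6  rss  (1B, 1-aligned); 6..8  -- padding (2B); 8..12  pid  (4B, 4-aligned); sizeof = 12, alignof = 4
0..1  vx  (1B, 1-aligned)
1..4  -- padding (3B)
4..8  id  (4B, 4-aligned)
8..16  score  (8B, 8-aligned)
16..24  cooldown  (8B, 8-aligned)
24..28  x  (4B, 4-aligned)
28..32  vy  (4B, 4-aligned)
32..36  z  (4B, 4-aligned)
36..38  hp  (2B, 2-aligned)
38..40  -- padding (2B)
40..44  target  (4B, 4-aligned)
44..56  y  (12B, 4-aligned)
56..64  ammo  (8B, 8-aligned)
sizeof = 64, alignof = 8
— Block2 —
0..4  z  (4B, 4-aligned)
4..8  -- padding (4B)
8..16  ammo  (8B, 8-aligned)
16..17  vx  (1B, 1-aligned)
17..20  -- padding (3B)
20..24  x  (4B, 4-aligned)
24..36  y  (12B, 4-aligned)
36..40  target  (4B, 4-aligned)
40..44  id  (4B, 4-aligned)
44..48  -- padding (4B)
48..56  cooldown  (8B, 8-aligned)
56..64  score  (8B, 8-aligned)
64..66  hp  (2B, 2-aligned)
66..68  -- padding (2B)
68..72  vy  (4B, 4-aligned)
sizeof = 72, alignof = 8
64 − 72 = -8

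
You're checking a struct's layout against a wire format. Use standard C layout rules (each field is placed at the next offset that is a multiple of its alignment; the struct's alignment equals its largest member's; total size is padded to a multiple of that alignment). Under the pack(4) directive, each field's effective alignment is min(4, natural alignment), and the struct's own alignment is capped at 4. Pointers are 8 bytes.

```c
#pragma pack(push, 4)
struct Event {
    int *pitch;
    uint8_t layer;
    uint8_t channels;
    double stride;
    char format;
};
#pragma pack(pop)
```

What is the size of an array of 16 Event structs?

384

@0: pitch [8B, align 4] → 8
@8: layer [1B, align 1] → 9
@9: channels [1B, align 1] → 10
+2 pad (align 4)
@12: stride [8B, align 4] → 20
@20: format [1B, align 1] → 21
+3 tail pad (align 4)
size 24, align 4
array of 16: 16 × 24 = 384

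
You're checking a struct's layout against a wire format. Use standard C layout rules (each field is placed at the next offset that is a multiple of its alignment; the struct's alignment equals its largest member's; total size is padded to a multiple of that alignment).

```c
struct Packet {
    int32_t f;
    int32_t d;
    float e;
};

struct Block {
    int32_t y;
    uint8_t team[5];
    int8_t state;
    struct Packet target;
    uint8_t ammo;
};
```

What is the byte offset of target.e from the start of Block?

20

Packet: @0: f [4B, align 4] → 4; @4: d [4B, align 4] → 8; @8: e [4B, align 4] → 12; size 12, align 4
@0: y [4B, align 4] → 4
@4: team [5B, align 1] → 9
@9: state [1B, align 1] → 10
+2 pad (align 4)
@12: target [12B, align 4] → 24
within Packet: e at 8
12 + 8 = 20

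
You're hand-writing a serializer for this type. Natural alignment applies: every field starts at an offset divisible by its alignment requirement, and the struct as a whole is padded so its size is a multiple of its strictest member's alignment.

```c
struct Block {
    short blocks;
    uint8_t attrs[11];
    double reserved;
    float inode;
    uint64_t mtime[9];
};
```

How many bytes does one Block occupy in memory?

104 bytes

0..2  blocks  (2B, 2-aligned)
2..13  attrs  (11B, 1-aligned)
13..16  -- padding (3B)
16..24  reserved  (8B, 8-aligned)
24..28  inode  (4B, 4-aligned)
28..32  -- padding (4B)
32..104  mtime  (72B, 8-aligned)
sizeof = 104, alignof = 8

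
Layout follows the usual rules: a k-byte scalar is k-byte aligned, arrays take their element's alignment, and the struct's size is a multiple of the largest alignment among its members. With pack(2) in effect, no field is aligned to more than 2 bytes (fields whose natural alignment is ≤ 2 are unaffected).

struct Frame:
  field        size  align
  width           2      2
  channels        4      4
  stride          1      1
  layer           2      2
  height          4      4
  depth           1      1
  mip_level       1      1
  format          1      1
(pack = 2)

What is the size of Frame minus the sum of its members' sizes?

width at 0 (size 2, align 2) → ends 2
channels at 2 (size 4, align 2) → ends 6
stride at 6 (size 1, align 1) → ends 7
pad 1 to align 2 for layer
layer at 8 (size 2, align 2) → ends 10
height at 10 (size 4, align 2) → ends 14
depth at 14 (size 1, align 1) → ends 15
mip_level at 15 (size 1, align 1) → ends 16
format at 16 (size 1, align 1) → ends 17
tail pad 1 to reach multiple of 2
total 18 bytes, alignment 2
data bytes 16, size 18 → padding 2

2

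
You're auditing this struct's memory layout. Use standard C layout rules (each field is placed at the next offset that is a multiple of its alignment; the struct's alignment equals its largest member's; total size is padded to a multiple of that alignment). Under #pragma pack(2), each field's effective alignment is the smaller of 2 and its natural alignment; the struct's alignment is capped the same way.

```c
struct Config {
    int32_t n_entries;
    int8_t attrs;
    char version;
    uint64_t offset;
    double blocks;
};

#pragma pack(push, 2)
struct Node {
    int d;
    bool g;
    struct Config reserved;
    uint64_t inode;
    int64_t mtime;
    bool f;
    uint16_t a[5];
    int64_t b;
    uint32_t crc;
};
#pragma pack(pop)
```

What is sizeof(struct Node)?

70

Config: 0..4  n_entries  (4B, 4-aligned); 4..5  attrs  (1B, 1-aligned); 5..6  version  (1B, 1-aligned); 6..8  -- padding (2B); 8..16  offset  (8B, 8-aligned); 16..24  blocks  (8B, 8-aligned); sizeof = 24, alignof = 8
0..4  d  (4B, 2-aligned)
4..5  g  (1B, 1-aligned)
5..6  -- padding (1B)
6..30  reserved  (24B, 2-aligned)
30..38  inode  (8B, 2-aligned)
38..46  mtime  (8B, 2-aligned)
46..47  f  (1B, 1-aligned)
47..48  -- padding (1B)
48..58  a  (10B, 2-aligned)
58..66  b  (8B, 2-aligned)
66..70  crc  (4B, 2-aligned)
sizeof = 70, alignof = 2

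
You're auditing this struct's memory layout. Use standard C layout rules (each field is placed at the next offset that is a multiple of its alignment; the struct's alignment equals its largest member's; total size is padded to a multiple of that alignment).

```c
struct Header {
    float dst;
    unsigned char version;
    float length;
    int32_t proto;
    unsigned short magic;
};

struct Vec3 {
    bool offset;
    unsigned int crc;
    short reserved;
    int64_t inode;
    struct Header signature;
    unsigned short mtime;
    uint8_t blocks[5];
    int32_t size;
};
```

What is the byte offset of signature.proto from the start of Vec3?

36

Header: 0..4  dst  (4B, 4-aligned); 4..5  version  (1B, 1-aligned); 5..8  -- padding (3B); 8..12  length  (4B, 4-aligned); 12..16  proto  (4B, 4-aligned); 16..18  magic  (2B, 2-aligned); 18..20  -- tail padding (2B); sizeof = 20, alignof = 4
0..1  offset  (1B, 1-aligned)
1..4  -- padding (3B)
4..8  crc  (4B, 4-aligned)
8..10  reserved  (2B, 2-aligned)
10..16  -- padding (6B)
16..24  inode  (8B, 8-aligned)
24..44  signature  (20B, 4-aligned)
within Header: proto at 12
24 + 12 = 36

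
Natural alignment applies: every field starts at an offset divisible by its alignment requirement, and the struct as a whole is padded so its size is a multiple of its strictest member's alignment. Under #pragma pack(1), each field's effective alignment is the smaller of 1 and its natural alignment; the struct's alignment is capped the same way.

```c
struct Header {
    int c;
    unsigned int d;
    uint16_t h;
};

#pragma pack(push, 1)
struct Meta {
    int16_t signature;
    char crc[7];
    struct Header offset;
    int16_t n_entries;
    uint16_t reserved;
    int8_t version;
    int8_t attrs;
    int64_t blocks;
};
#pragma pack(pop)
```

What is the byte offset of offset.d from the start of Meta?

13

Header: @0: c [4B, align 4] → 4; @4: d [4B, align 4] → 8; @8: h [2B, align 2] → 10; +2 tail pad (align 4); size 12, align 4
@0: signature [2B, align 1] → 2
@2: crc [7B, align 1] → 9
@9: offset [12B, align 1] → 21
within Header: d at 4
9 + 4 = 13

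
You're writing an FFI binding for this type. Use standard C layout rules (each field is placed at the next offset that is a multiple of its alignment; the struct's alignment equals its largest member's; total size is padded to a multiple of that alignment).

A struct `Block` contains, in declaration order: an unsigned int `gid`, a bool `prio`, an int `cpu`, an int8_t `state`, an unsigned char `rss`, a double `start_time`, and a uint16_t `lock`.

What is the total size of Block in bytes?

gid at 0 (size 4, align 4) → ends 4
prio at 4 (size 1, align 1) → ends 5
pad 3 to align 4 for cpu
cpu at 8 (size 4, align 4) → ends 12
state at 12 (size 1, align 1) → ends 13
rss at 13 (size 1, align 1) → ends 14
pad 2 to align 8 for start_time
start_time at 16 (size 8, align 8) → ends 24
lock at 24 (size 2, align 2) → ends 26
tail pad 6 to reach multiple of 8
total 32 bytes, alignment 8

32 bytes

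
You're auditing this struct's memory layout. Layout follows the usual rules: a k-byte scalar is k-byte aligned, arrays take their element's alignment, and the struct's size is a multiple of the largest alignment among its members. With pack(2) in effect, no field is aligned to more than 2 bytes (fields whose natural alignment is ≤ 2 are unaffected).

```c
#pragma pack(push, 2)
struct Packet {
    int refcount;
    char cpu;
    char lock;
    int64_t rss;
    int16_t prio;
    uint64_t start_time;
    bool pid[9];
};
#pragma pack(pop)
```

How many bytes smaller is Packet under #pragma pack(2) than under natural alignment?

natural layout:
  refcount at 0 (size 4, align 4) → ends 4
  cpu at 4 (size 1, align 1) → ends 5
  lock at 5 (size 1, align 1) → ends 6
  pad 2 to align 8 for rss
  rss at 8 (size 8, align 8) → ends 16
  prio at 16 (size 2, align 2) → ends 18
  pad 6 to align 8 for start_time
  start_time at 24 (size 8, align 8) → ends 32
  pid at 32 (size 9, align 1) → ends 41
  tail pad 7 to reach multiple of 8
  total 48 bytes, alignment 8
packed(2) layout:
  refcount at 0 (size 4, align 2) → ends 4
  cpu at 4 (size 1, align 1) → ends 5
  lock at 5 (size 1, align 1) → ends 6
  rss at 6 (size 8, align 2) → ends 14
  prio at 14 (size 2, align 2) → ends 16
  start_time at 16 (size 8, align 2) → ends 24
  pid at 24 (size 9, align 1) → ends 33
  tail pad 1 to reach multiple of 2
  total 34 bytes, alignment 2
48 − 34 = 14

14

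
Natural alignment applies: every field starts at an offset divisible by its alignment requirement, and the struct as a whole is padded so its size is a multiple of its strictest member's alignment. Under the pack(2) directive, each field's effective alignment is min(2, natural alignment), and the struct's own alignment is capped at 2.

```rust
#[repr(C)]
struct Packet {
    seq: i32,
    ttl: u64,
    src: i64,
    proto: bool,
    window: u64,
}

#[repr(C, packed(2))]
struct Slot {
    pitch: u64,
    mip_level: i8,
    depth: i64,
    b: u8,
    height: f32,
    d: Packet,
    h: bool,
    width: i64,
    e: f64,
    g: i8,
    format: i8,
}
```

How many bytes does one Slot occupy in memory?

84

Packet: seq at 0 (size 4, align 4) → ends 4; pad 4 to align 8 for ttl; ttl at 8 (size 8, align 8) → ends 16; src at 16 (size 8, align 8) → ends 24; proto at 24 (size 1, align 1) → ends 25; pad 7 to align 8 for window; window at 32 (size 8, align 8) → ends 40; total 40 bytes, alignment 8
pitch at 0 (size 8, align 2) → ends 8
mip_level at 8 (size 1, align 1) → ends 9
pad 1 to align 2 for depth
depth at 10 (size 8, align 2) → ends 18
b at 18 (size 1, align 1) → ends 19
pad 1 to align 2 for height
height at 20 (size 4, align 2) → ends 24
d at 24 (size 40, align 2) → ends 64
h at 64 (size 1, align 1) → ends 65
pad 1 to align 2 for width
width at 66 (size 8, align 2) → ends 74
e at 74 (size 8, align 2) → ends 82
g at 82 (size 1, align 1) → ends 83
format at 83 (size 1, align 1) → ends 84
total 84 bytes, alignment 2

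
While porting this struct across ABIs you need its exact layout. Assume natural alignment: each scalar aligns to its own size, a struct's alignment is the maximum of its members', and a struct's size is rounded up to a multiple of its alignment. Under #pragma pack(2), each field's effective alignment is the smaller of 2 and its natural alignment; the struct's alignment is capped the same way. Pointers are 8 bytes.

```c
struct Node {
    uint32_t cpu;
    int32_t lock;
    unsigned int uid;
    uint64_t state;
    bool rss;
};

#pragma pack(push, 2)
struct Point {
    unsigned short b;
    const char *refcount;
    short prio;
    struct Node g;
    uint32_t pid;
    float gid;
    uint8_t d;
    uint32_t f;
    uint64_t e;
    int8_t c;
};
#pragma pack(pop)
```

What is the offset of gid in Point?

Node: @0: cpu [4B, align 4] → 4; @4: lock [4B, align 4] → 8; @8: uid [4B, align 4] → 12; +4 pad (align 8); @16: state [8B, align 8] → 24; @24: rss [1B, align 1] → 25; +7 tail pad (align 8); size 32, align 8
@0: b [2B, align 2] → 2
@2: refcount [8B, align 2] → 10
@10: prio [2B, align 2] → 12
@12: g [32B, align 2] → 44
@44: pid [4B, align 2] → 48
@48: gid [4B, align 2] → 52

48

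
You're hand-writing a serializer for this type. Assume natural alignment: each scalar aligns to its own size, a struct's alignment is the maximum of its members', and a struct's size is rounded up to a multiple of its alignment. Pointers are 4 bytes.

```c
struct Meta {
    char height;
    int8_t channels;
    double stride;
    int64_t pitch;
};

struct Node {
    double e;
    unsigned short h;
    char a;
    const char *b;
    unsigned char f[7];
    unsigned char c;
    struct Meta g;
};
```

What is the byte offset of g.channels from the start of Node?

Meta: height at 0 (size 1, align 1) → ends 1; channels at 1 (size 1, align 1) → ends 2; pad 6 to align 8 for stride; stride at 8 (size 8, align 8) → ends 16; pitch at 16 (size 8, align 8) → ends 24; total 24 bytes, alignment 8
e at 0 (size 8, align 8) → ends 8
h at 8 (size 2, align 2) → ends 10
a at 10 (size 1, align 1) → ends 11
pad 1 to align 4 for b
b at 12 (size 4, align 4) → ends 16
f at 16 (size 7, align 1) → ends 23
c at 23 (size 1, align 1) → ends 24
g at 24 (size 24, align 8) → ends 48
within Meta: channels at 1
24 + 1 = 25

25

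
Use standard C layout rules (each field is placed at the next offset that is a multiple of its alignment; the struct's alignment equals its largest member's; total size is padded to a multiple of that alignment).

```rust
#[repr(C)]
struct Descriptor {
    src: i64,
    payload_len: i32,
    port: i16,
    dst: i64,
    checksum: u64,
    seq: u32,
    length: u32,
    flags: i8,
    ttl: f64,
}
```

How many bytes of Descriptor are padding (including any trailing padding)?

src at 0 (size 8, align 8) → ends 8
payload_len at 8 (size 4, align 4) → ends 12
port at 12 (size 2, align 2) → ends 14
pad 2 to align 8 for dst
dst at 16 (size 8, align 8) → ends 24
checksum at 24 (size 8, align 8) → ends 32
seq at 32 (size 4, align 4) → ends 36
length at 36 (size 4, align 4) → ends 40
flags at 40 (size 1, align 1) → ends 41
pad 7 to align 8 for ttl
ttl at 48 (size 8, align 8) → ends 56
total 56 bytes, alignment 8
data bytes 47, size 56 → padding 9

9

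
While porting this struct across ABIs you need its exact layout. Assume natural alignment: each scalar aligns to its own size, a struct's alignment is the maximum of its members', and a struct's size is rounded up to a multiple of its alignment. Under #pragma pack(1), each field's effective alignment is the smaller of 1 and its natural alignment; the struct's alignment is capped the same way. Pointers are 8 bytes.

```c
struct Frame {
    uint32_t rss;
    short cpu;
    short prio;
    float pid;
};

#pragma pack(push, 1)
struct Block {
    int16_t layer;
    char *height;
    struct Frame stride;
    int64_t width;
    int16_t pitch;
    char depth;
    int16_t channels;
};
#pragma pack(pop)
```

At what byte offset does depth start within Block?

Frame: @0: rss [4B, align 4] → 4; @4: cpu [2B, align 2] → 6; @6: prio [2B, align 2] → 8; @8: pid [4B, align 4] → 12; size 12, align 4
@0: layer [2B, align 1] → 2
@2: height [8B, align 1] → 10
@10: stride [12B, align 1] → 22
@22: width [8B, align 1] → 30
@30: pitch [2B, align 1] → 32
@32: depth [1B, align 1] → 33

32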